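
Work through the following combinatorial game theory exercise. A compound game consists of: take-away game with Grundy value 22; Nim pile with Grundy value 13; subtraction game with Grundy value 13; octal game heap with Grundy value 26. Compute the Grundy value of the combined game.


By the Sprague-Grundy theorem, the Grundy value of a sum of games is the XOR of individual Grundy values.
take-away game: Grundy value = 22. Running XOR: 0 XOR 22 = 22
Nim pile: Grundy value = 13. Running XOR: 22 XOR 13 = 27
subtraction game: Grundy value = 13. Running XOR: 27 XOR 13 = 22
octal game heap: Grundy value = 26. Running XOR: 22 XOR 26 = 12
The combined Grundy value is 12.

12


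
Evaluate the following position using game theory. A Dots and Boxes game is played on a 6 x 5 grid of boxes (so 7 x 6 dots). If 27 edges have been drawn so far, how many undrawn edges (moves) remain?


Grid: 6 x 5 boxes, i.e. 7 rows and 6 columns of dots.
Horizontal edges: (rows + 1) * cols = 7 * 5 = 35
Vertical edges: rows * (cols + 1) = 6 * 6 = 36
Total edges: 35 + 36 = 71
Edges drawn: 27
Remaining: 71 - 27 = 44

44


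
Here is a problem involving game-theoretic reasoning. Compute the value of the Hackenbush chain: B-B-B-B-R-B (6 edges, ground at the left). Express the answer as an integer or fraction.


Edges (from ground): B-B-B-B-R-B
By Berlekamp's sign-expansion rule, a Blue-Red Hackenbush stalk has the value of the surreal number whose sign sequence is the edge sequence with B -> + and R -> -.
Sign sequence: ++++-+
Trace the sign expansion in the surreal number tree, starting from 0:
Edge 1: B (sign +) -> bounds (0, +inf), value = 1
Edge 2: B (sign +) -> bounds (1, +inf), value = 2
Edge 3: B (sign +) -> bounds (2, +inf), value = 3
Edge 4: B (sign +) -> bounds (3, +inf), value = 4
Edge 5: R (sign -) -> bounds (3, 4), value = 7/2
Edge 6: B (sign +) -> bounds (7/2, 4), value = 15/4
Game value = 15/4

15/4


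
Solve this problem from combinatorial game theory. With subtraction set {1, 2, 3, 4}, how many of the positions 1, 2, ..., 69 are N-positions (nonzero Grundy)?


Subtraction set S = {1, 2, 3, 4}, so G(n) = n mod 5.
G(n) = 0 when n is a multiple of 5.
Multiples of 5 in [1, 69]: 13
N-positions (nonzero Grundy) = 69 - 13 = 56

56


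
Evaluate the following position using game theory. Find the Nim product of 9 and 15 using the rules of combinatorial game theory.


Nim multiplication is bilinear over XOR: (u XOR v) * w = (u*w) XOR (v*w).
So we split each operand into its bit components and XOR the pairwise Nim products.
9 = 1 + 8 (as XOR of powers of 2).
15 = 1 + 2 + 4 + 8 (as XOR of powers of 2).
Using the standard Nim-product table on single bits:
  2*2 = 3,   2*4 = 8,   2*8 = 12,
  4*4 = 6,   4*8 = 11,  8*8 = 13,
and  1*x = x (identity), k*l = l*k (commutative).
Pairwise Nim products:
  1 * 1 = 1
  1 * 2 = 2
  1 * 4 = 4
  1 * 8 = 8
  8 * 1 = 8
  8 * 2 = 12
  8 * 4 = 11
  8 * 8 = 13
XOR them: 1 XOR 2 XOR 4 XOR 8 XOR 8 XOR 12 XOR 11 XOR 13 = 13.
Result: 9 * 15 = 13 (in Nim).

13


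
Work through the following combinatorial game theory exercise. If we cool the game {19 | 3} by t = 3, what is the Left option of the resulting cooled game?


Original game: {19 | 3} (a switch {a | b} with a > b).
Cooling by t (for t below the temperature (a - b)/2 = 8) taxes each move by t: {a | b} cooled by t is {a - t | b + t}.
Cooling amount: t = 3
Cooled Left option: 19 - 3 = 16
Cooled Right option: 3 + 3 = 6
Cooled game: {16 | 6}
Left option = 16

16


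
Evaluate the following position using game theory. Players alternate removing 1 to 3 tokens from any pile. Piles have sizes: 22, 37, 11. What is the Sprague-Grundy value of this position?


Subtraction set: {1, 2, 3}
For this subtraction set, G(n) = n mod 4 (period = max + 1 = 4).
Pile 1 (size 22): G(22) = 22 mod 4 = 2
Pile 2 (size 37): G(37) = 37 mod 4 = 1
Pile 3 (size 11): G(11) = 11 mod 4 = 3
Total Grundy value = XOR of all: 2 XOR 1 XOR 3 = 0

0


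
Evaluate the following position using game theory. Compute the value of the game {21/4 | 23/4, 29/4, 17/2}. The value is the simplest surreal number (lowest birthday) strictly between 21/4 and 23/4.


Left options: {21/4}, max = 21/4
Right options: {23/4, 29/4, 17/2}, min = 23/4
All options are numbers and max(Left) < min(Right), so by the simplicity theorem the value is the simplest (earliest-born) number strictly between 21/4 and 23/4.
No integer lies strictly between 21/4 and 23/4, so the value is the dyadic rational m/2^k in the interval with the smallest k (then m odd); search k = 1, 2, ...:
Denominator 2: 11/2 lies strictly between 21/4 and 23/4 -- found.
The simplest number in the interval is 11/2.
Game value = 11/2

11/2


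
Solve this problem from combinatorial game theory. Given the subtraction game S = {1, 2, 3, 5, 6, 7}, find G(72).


The subtraction set is S = {1, 2, 3, 5, 6, 7}.
G(k) = mex{ G(k - s) : s in S, s <= k }. We compute iteratively: G(0) = 0.
G(1) = mex({0}) = 1
G(2) = mex({0, 1}) = 2
G(3) = mex({0, 1, 2}) = 3
G(4) = mex({1, 2, 3}) = 0
G(5) = mex({0, 2, 3}) = 1
G(6) = mex({0, 1, 3}) = 2
G(7) = mex({0, 1, 2}) = 3
G(8) = mex({1, 2, 3}) = 0
G(9) = mex({0, 2, 3}) = 1
G(10) = mex({0, 1, 3}) = 2
Observe that G(4)..G(10) = 0, 1, 2, 3, 0, 1, 2 repeats G(0)..G(6) = 0, 1, 2, 3, 0, 1, 2.
For k >= max(S) = 7, G(k) is determined by the previous 7 values G(k-7)..G(k-1); a window of 7 consecutive values has recurred shifted by 4, so by induction G(k + 4) = G(k) for all k >= 0: the sequence is periodic from the start with period 4.
One period: G(0..3) = 0, 1, 2, 3.
72 mod 4 = 0, so G(72) = G(0) = 0.

0


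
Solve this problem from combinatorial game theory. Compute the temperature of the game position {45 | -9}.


The game is {45 | -9}, a switch {a | b} with numbers a > b.
Cooling {a | b} by t gives {a - t | b + t}, which stops being hot when a - t = b + t, i.e. at t = (a - b)/2. So the temperature of a switch is (a - b)/2.
Temperature = (Left option - Right option) / 2
= (45 - (-9)) / 2
= 54 / 2
= 27

27


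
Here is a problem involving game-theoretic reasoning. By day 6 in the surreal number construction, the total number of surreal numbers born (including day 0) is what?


Day 0: {|} = 0 is born. Count = 1.
Day n: the number of surreal numbers born by day n is 2^(n+1) - 1.
By day 0: 2^1 - 1 = 1
By day 1: 2^2 - 1 = 3
By day 2: 2^3 - 1 = 7
By day 3: 2^4 - 1 = 15
By day 4: 2^5 - 1 = 31
By day 5: 2^6 - 1 = 63
By day 6: 2^7 - 1 = 127
By day 6: 127 surreal numbers.

127


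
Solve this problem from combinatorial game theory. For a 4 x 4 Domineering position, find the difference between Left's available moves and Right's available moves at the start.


Board is 4 x 4 (rows x cols).
Left (vertical) placements: (rows-1) * cols = 3 * 4 = 12
Right (horizontal) placements: rows * (cols-1) = 4 * 3 = 12
Advantage = Left - Right = 12 - 12 = 0

0


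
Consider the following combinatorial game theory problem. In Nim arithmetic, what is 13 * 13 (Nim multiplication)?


Nim multiplication is bilinear over XOR: (u XOR v) * w = (u*w) XOR (v*w).
So we split each operand into its bit components and XOR the pairwise Nim products.
13 = 1 + 4 + 8 (as XOR of powers of 2).
13 = 1 + 4 + 8 (as XOR of powers of 2).
Using the standard Nim-product table on single bits:
  2*2 = 3,   2*4 = 8,   2*8 = 12,
  4*4 = 6,   4*8 = 11,  8*8 = 13,
and  1*x = x (identity), k*l = l*k (commutative).
Pairwise Nim products:
  1 * 1 = 1
  1 * 4 = 4
  1 * 8 = 8
  4 * 1 = 4
  4 * 4 = 6
  4 * 8 = 11
  8 * 1 = 8
  8 * 4 = 11
  8 * 8 = 13
XOR them: 1 XOR 4 XOR 8 XOR 4 XOR 6 XOR 11 XOR 8 XOR 11 XOR 13 = 10.
Result: 13 * 13 = 10 (in Nim).

10


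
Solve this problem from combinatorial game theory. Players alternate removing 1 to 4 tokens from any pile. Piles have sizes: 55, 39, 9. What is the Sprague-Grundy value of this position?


Subtraction set: {1, 2, 3, 4}
For this subtraction set, G(n) = n mod 5 (period = max + 1 = 5).
Pile 1 (size 55): G(55) = 55 mod 5 = 0
Pile 2 (size 39): G(39) = 39 mod 5 = 4
Pile 3 (size 9): G(9) = 9 mod 5 = 4
Total Grundy value = XOR of all: 0 XOR 4 XOR 4 = 0

0


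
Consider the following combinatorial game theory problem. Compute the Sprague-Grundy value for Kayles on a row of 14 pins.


Kayles: a move removes 1 or 2 adjacent pins from a contiguous row.
Removing pins from a row of k leaves two independent rows (a, b) with a + b = k - 1 (one pin) or a + b = k - 2 (two pins); an end removal gives a = 0.
By Sprague-Grundy, G(k) = mex{ G(a) XOR G(b) } over all these splits. G(0) = 0.
G(1): splits (0,0):0^0=0 -> mex({0}) = 1
G(2): splits (0,1):0^1=1 (0,0):0^0=0 -> mex({0, 1}) = 2
G(3): splits (0,2):0^2=2 (1,1):1^1=0 (0,1):0^1=1 -> mex({0, 1, 2}) = 3
G(4): splits (0,3):0^3=3 (1,2):1^2=3 (0,2):0^2=2 (1,1):1^1=0 -> mex({0, 2, 3}) = 1
G(5): splits (0,4):0^1=1 (1,3):1^3=2 (2,2):2^2=0 (0,3):0^3=3 (1,2):1^2=3 -> mex({0, 1, 2, 3}) = 4
G(6) = mex({0, 1, 2, 4}) = 3
G(7) = mex({0, 1, 3, 4, 5}) = 2
G(8) = mex({0, 2, 3, 5, 6}) = 1
G(9) = mex({0, 1, 2, 3, 6, 7}) = 4
G(10) = mex({0, 1, 3, 4, 5, 7}) = 2
G(11) = mex({0, 1, 2, 3, 4, 5}) = 6
G(12) = mex({0, 1, 2, 3, 5, 6, 7}) = 4
G(13) = mex({0, 2, 3, 4, 6, 7}) = 1
G(14) = mex({0, 1, 4, 5, 6, 7}) = 2
Therefore G(14) = 2.

2


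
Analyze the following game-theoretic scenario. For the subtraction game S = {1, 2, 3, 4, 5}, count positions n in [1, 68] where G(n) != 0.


Subtraction set S = {1, 2, 3, 4, 5}, so G(n) = n mod 6.
G(n) = 0 when n is a multiple of 6.
Multiples of 6 in [1, 68]: 11
N-positions (nonzero Grundy) = 68 - 11 = 57

57


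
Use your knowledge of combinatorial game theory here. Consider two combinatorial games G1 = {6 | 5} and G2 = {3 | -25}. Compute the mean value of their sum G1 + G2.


G1 = {6 | 5}, G2 = {3 | -25}
Each is a switch {a | b} with numbers a > b; its mean value is (a + b)/2, and mean value is additive over game sums: m(G1 + G2) = m(G1) + m(G2).
Mean of G1 = (6 + (5))/2 = 11/2 = 11/2
Mean of G2 = (3 + (-25))/2 = -22/2 = -11
Mean of G1 + G2 = 11/2 + -11 = -11/2

-11/2


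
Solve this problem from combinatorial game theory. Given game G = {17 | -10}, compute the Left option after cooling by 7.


Original game: {17 | -10} (a switch {a | b} with a > b).
Cooling by t (for t below the temperature (a - b)/2 = 27/2) taxes each move by t: {a | b} cooled by t is {a - t | b + t}.
Cooling amount: t = 7
Cooled Left option: 17 - 7 = 10
Cooled Right option: -10 + 7 = -3
Cooled game: {10 | -3}
Left option = 10

10


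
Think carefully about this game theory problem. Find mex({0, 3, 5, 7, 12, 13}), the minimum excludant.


Set = {0, 3, 5, 7, 12, 13}
0 is in the set.
1 is NOT in the set. This is the mex.
mex = 1

1


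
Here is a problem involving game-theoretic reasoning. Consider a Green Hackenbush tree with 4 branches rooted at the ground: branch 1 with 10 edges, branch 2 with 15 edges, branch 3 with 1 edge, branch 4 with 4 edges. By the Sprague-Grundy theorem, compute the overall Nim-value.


The tree has 4 branches from the ground vertex.
In Green Hackenbush, the Nim-value of a simple path of length k is k.
Branch 1: length 10, Nim-value = 10
Branch 2: length 15, Nim-value = 15
Branch 3: length 1, Nim-value = 1
Branch 4: length 4, Nim-value = 4
Total Nim-value = XOR of all branch values:
0 XOR 10 = 10
10 XOR 15 = 5
5 XOR 1 = 4
4 XOR 4 = 0
Nim-value of the tree = 0

0


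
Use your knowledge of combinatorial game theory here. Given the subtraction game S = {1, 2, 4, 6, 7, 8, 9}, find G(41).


The subtraction set is S = {1, 2, 4, 6, 7, 8, 9}.
G(k) = mex{ G(k - s) : s in S, s <= k }. We compute iteratively: G(0) = 0.
G(1) = mex({0}) = 1
G(2) = mex({0, 1}) = 2
G(3) = mex({1, 2}) = 0
G(4) = mex({0, 2}) = 1
G(5) = mex({0, 1}) = 2
G(6) = mex({0, 1, 2}) = 3
G(7) = mex({0, 1, 2, 3}) = 4
G(8) = mex({0, 1, 2, 3, 4}) = 5
G(9) = mex({0, 1, 2, 4, 5}) = 3
G(10) = mex({0, 1, 2, 3, 5}) = 4
G(11) = mex({0, 1, 2, 3, 4}) = 5
G(12) = mex({0, 1, 2, 3, 4, 5}) = 6
G(13) = mex({1, 2, 3, 4, 5, 6}) = 0
G(14) = mex({0, 2, 3, 4, 5, 6}) = 1
G(15) = mex({0, 1, 3, 4, 5}) = 2
G(16) = mex({1, 2, 3, 4, 5, 6}) = 0
G(17) = mex({0, 2, 3, 4, 5}) = 1
G(18) = mex({0, 1, 3, 4, 5, 6}) = 2
G(19) = mex({0, 1, 2, 4, 5, 6}) = 3
G(20) = mex({0, 1, 2, 3, 5, 6}) = 4
G(21) = mex({0, 1, 2, 3, 4, 6}) = 5
Observe that G(13)..G(21) = 0, 1, 2, 0, 1, 2, 3, 4, 5 repeats G(0)..G(8) = 0, 1, 2, 0, 1, 2, 3, 4, 5.
For k >= max(S) = 9, G(k) is determined by the previous 9 values G(k-9)..G(k-1); a window of 9 consecutive values has recurred shifted by 13, so by induction G(k + 13) = G(k) for all k >= 0: the sequence is periodic from the start with period 13.
One period: G(0..12) = 0, 1, 2, 0, 1, 2, 3, 4, 5, 3, 4, 5, 6.
41 mod 13 = 2, so G(41) = G(2) = 2.

2


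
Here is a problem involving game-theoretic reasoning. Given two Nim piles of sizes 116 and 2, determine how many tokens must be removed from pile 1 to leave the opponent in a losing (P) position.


Piles: 116 and 2
Current XOR: 116 XOR 2 = 118 (non-zero, so this is an N-position).
To make the XOR zero, we need to find a move that balances the piles.
For pile 1 (size 116): target = 116 XOR 118 = 2
We reduce pile 1 from 116 to 2.
Tokens removed: 116 - 2 = 114
Verification: 2 XOR 2 = 0

114


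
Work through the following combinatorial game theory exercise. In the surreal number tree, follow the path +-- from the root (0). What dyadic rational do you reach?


Sign expansion: +--
Rule: track bounds (lo, hi), initially (-inf, +inf). On '+', the current value becomes lo and we move to the simplest number in (value, hi): value + 1 if hi = +inf, otherwise the midpoint (value + hi)/2. On '-', the current value becomes hi and we move to value - 1 if lo = -inf, otherwise the midpoint (lo + value)/2.
Start at 0.
Step 1: sign = +, move right. Bounds: (0, +inf). Value = 1
Step 2: sign = -, move left. Bounds: (0, 1). Value = 1/2
Step 3: sign = -, move left. Bounds: (0, 1/2). Value = 1/4
The surreal number with sign expansion +-- is 1/4.

1/4


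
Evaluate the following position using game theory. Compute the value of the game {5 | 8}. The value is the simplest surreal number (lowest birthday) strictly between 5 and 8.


Left options: {5}, max = 5
Right options: {8}, min = 8
All options are numbers and max(Left) < min(Right), so by the simplicity theorem the value is the simplest (earliest-born) number strictly between 5 and 8.
Integers 6 through 7 all lie strictly between 5 and 8.
Among integers, the simplest (lowest birthday = smallest |n|; 0 is born on day 0, +-n on day n) is 6.
No non-integer in the interval can be simpler: if x is a non-integer in the interval, then floor(x) or ceil(x) also lies in the interval (the interval contains an integer), and both are proper prefixes of x's sign expansion, i.e. born earlier. So the game value is 6.
Game value = 6

6


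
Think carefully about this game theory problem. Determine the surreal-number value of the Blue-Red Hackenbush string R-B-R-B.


Edges (from ground): R-B-R-B
By Berlekamp's sign-expansion rule, a Blue-Red Hackenbush stalk has the value of the surreal number whose sign sequence is the edge sequence with B -> + and R -> -.
Sign sequence: -+-+
Trace the sign expansion in the surreal number tree, starting from 0:
Edge 1: R (sign -) -> bounds (-inf, 0), value = -1
Edge 2: B (sign +) -> bounds (-1, 0), value = -1/2
Edge 3: R (sign -) -> bounds (-1, -1/2), value = -3/4
Edge 4: B (sign +) -> bounds (-3/4, -1/2), value = -5/8
Game value = -5/8

-5/8


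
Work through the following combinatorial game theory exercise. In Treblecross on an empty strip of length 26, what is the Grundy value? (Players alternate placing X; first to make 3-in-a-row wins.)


Treblecross: place X on empty cells; 3-in-a-row wins.
Playing within two cells of an existing X lets the opponent win at once, so sensible play treats the cells i-2..i+2 around each X as dead. The player left with no safe cell loses, so this is a normal-play take-away game on strips of safe cells.
Placing X at cell i (0-indexed) of a strip of k safe cells leaves independent strips of sizes max(0, i-2) and max(0, k-i-3). Hence G(k) = mex{ G(max(0,i-2)) XOR G(max(0,k-i-3)) : 0 <= i < k }, with G(0) = 0.
G(1): splits (0,0):0^0=0 -> mex({0}) = 1
G(2): splits (0,0):0^0=0 -> mex({0}) = 1
G(3): splits (0,0):0^0=0 -> mex({0}) = 1
G(4): splits (0,1):0^1=1 (0,0):0^0=0 -> mex({0, 1}) = 2
G(5): splits (0,2):0^1=1 (0,1):0^1=1 (0,0):0^0=0 -> mex({0, 1}) = 2
G(6) = mex({1}) = 0
G(7) = mex({0, 1, 2}) = 3
G(8) = mex({0, 1, 2}) = 3
G(9) = mex({0, 2}) = 1
G(10) = mex({0, 2, 3}) = 1
G(11) = mex({0, 3}) = 1
G(12) = mex({1, 3}) = 0
G(13) = mex({0, 1, 2, 3}) = 4
G(14) = mex({0, 1, 2}) = 3
G(15) = mex({0, 1, 2}) = 3
G(16) = mex({0, 1, 2, 4}) = 3
G(17) = mex({0, 1, 3, 4}) = 2
G(18) = mex({0, 1, 3, 4}) = 2
G(19) = mex({0, 1, 3, 5}) = 2
G(20) = mex({0, 1, 2, 3, 5}) = 4
G(21) = mex({0, 1, 2, 3, 5}) = 4
G(22) = mex({1, 2, 6}) = 0
G(23) = mex({0, 1, 2, 3, 4, 6}) = 5
G(24) = mex({0, 1, 2, 3, 4}) = 5
G(25) = mex({0, 1, 3, 4, 7}) = 2
G(26) = mex({0, 1, 3, 4, 5, 7}) = 2
Therefore G(26) = 2.

2


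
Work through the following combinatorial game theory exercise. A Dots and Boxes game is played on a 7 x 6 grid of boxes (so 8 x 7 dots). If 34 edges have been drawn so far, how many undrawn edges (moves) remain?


Grid: 7 x 6 boxes, i.e. 8 rows and 7 columns of dots.
Horizontal edges: (rows + 1) * cols = 8 * 6 = 48
Vertical edges: rows * (cols + 1) = 7 * 7 = 49
Total edges: 48 + 49 = 97
Edges drawn: 34
Remaining: 97 - 34 = 63

63


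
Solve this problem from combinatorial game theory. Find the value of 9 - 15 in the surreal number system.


x = 9, y = 15
x - y = 9 - 15 = -6

-6


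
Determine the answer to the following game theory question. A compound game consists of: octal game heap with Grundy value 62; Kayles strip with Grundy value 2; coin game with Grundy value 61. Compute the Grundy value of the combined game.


By the Sprague-Grundy theorem, the Grundy value of a sum of games is the XOR of individual Grundy values.
octal game heap: Grundy value = 62. Running XOR: 0 XOR 62 = 62
Kayles strip: Grundy value = 2. Running XOR: 62 XOR 2 = 60
coin game: Grundy value = 61. Running XOR: 60 XOR 61 = 1
The combined Grundy value is 1.

1


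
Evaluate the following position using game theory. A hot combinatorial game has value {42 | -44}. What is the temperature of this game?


The game is {42 | -44}, a switch {a | b} with numbers a > b.
Cooling {a | b} by t gives {a - t | b + t}, which stops being hot when a - t = b + t, i.e. at t = (a - b)/2. So the temperature of a switch is (a - b)/2.
Temperature = (Left option - Right option) / 2
= (42 - (-44)) / 2
= 86 / 2
= 43

43


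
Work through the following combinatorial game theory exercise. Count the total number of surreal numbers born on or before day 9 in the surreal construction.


Day 0: {|} = 0 is born. Count = 1.
Day n: the number of surreal numbers born by day n is 2^(n+1) - 1.
By day 0: 2^1 - 1 = 1
By day 1: 2^2 - 1 = 3
By day 2: 2^3 - 1 = 7
By day 3: 2^4 - 1 = 15
By day 4: 2^5 - 1 = 31
By day 5: 2^6 - 1 = 63
By day 6: 2^7 - 1 = 127
By day 7: 2^8 - 1 = 255
By day 8: 2^9 - 1 = 511
By day 9: 2^10 - 1 = 1023
By day 9: 1023 surreal numbers.

1023


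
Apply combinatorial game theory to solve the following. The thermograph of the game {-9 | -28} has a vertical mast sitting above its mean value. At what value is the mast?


Game = {-9 | -28}, a switch {a | b} with numbers a > b.
Its thermograph has left wall a - t and right wall b + t, which meet at t = (a - b)/2, where both equal (a + b)/2. So the mast (mean value) is at (a + b)/2.
Mean = (-9 + (-28))/2 = -37/2 = -37/2

-37/2


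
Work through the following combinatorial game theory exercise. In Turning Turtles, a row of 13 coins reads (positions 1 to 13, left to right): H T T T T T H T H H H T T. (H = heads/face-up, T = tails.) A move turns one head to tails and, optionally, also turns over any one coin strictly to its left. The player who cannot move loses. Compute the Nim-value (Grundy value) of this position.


Coins: H T T T T T H T H H H T T
Key fact: a single head at position k behaves exactly like a Nim heap of size k (turning it to T and optionally flipping a coin at j < k corresponds to moving the heap from k to j, or to 0), and heads combine as a disjunctive sum (two heads at the same place would cancel, matching j XOR j = 0). So the Nim-value is the XOR of the 1-indexed positions of the heads.
Face-up positions (1-indexed): [1, 7, 9, 10, 11]
XOR 0 with 1: 0 XOR 1 = 1
XOR 1 with 7: 1 XOR 7 = 6
XOR 6 with 9: 6 XOR 9 = 15
XOR 15 with 10: 15 XOR 10 = 5
XOR 5 with 11: 5 XOR 11 = 14
Nim-value = 14

14


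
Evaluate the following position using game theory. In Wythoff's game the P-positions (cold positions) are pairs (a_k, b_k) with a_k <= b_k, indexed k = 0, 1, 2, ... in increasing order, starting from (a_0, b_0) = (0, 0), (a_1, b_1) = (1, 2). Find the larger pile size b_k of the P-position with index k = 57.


By Wythoff's theorem, a_k = floor(k * phi) and b_k = floor(k * phi^2) = a_k + k, where phi = (1 + sqrt(5))/2 is the golden ratio.
phi = (1 + sqrt(5))/2 = 1.618034
phi^2 = phi + 1 = 2.618034
k = 57
k * phi^2 = 57 * 2.618034 = 149.227937
b_57 = floor(k * phi^2) = 149 (check: a_57 + k = 92 + 57 = 149)

149


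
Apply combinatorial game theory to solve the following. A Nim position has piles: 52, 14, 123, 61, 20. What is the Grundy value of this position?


We need the XOR (exclusive or) of all pile sizes.
After XOR-ing pile 1 (size 52): 0 XOR 52 = 52
After XOR-ing pile 2 (size 14): 52 XOR 14 = 58
After XOR-ing pile 3 (size 123): 58 XOR 123 = 65
After XOR-ing pile 4 (size 61): 65 XOR 61 = 124
After XOR-ing pile 5 (size 20): 124 XOR 20 = 104
The Nim-value of this position is 104.

104


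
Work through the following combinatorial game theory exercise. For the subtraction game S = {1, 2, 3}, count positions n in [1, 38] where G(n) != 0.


Subtraction set S = {1, 2, 3}, so G(n) = n mod 4.
G(n) = 0 when n is a multiple of 4.
Multiples of 4 in [1, 38]: 9
N-positions (nonzero Grundy) = 38 - 9 = 29

29


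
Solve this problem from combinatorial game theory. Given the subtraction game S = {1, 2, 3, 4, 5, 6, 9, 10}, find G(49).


The subtraction set is S = {1, 2, 3, 4, 5, 6, 9, 10}.
G(k) = mex{ G(k - s) : s in S, s <= k }. We compute iteratively: G(0) = 0.
G(1) = mex({0}) = 1
G(2) = mex({0, 1}) = 2
G(3) = mex({0, 1, 2}) = 3
G(4) = mex({0, 1, 2, 3}) = 4
G(5) = mex({0, 1, 2, 3, 4}) = 5
G(6) = mex({0, 1, 2, 3, 4, 5}) = 6
G(7) = mex({1, 2, 3, 4, 5, 6}) = 0
G(8) = mex({0, 2, 3, 4, 5, 6}) = 1
G(9) = mex({0, 1, 3, 4, 5, 6}) = 2
G(10) = mex({0, 1, 2, 4, 5, 6}) = 3
G(11) = mex({0, 1, 2, 3, 5, 6}) = 4
G(12) = mex({0, 1, 2, 3, 4, 6}) = 5
G(13) = mex({0, 1, 2, 3, 4, 5}) = 6
G(14) = mex({1, 2, 3, 4, 5, 6}) = 0
G(15) = mex({0, 2, 3, 4, 5, 6}) = 1
G(16) = mex({0, 1, 3, 4, 5, 6}) = 2
Observe that G(7)..G(16) = 0, 1, 2, 3, 4, 5, 6, 0, 1, 2 repeats G(0)..G(9) = 0, 1, 2, 3, 4, 5, 6, 0, 1, 2.
For k >= max(S) = 10, G(k) is determined by the previous 10 values G(k-10)..G(k-1); a window of 10 consecutive values has recurred shifted by 7, so by induction G(k + 7) = G(k) for all k >= 0: the sequence is periodic from the start with period 7.
One period: G(0..6) = 0, 1, 2, 3, 4, 5, 6.
49 mod 7 = 0, so G(49) = G(0) = 0.

0


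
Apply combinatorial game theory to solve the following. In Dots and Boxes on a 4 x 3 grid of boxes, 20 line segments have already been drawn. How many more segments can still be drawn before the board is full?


Grid: 4 x 3 boxes, i.e. 5 rows and 4 columns of dots.
Horizontal edges: (rows + 1) * cols = 5 * 3 = 15
Vertical edges: rows * (cols + 1) = 4 * 4 = 16
Total edges: 15 + 16 = 31
Edges drawn: 20
Remaining: 31 - 20 = 11

11


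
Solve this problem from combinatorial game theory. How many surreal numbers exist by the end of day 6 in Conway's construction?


Day 0: {|} = 0 is born. Count = 1.
Day n: the number of surreal numbers born by day n is 2^(n+1) - 1.
By day 0: 2^1 - 1 = 1
By day 1: 2^2 - 1 = 3
By day 2: 2^3 - 1 = 7
By day 3: 2^4 - 1 = 15
By day 4: 2^5 - 1 = 31
By day 5: 2^6 - 1 = 63
By day 6: 2^7 - 1 = 127
By day 6: 127 surreal numbers.

127


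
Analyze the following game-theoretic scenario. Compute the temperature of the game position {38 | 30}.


The game is {38 | 30}, a switch {a | b} with numbers a > b.
Cooling {a | b} by t gives {a - t | b + t}, which stops being hot when a - t = b + t, i.e. at t = (a - b)/2. So the temperature of a switch is (a - b)/2.
Temperature = (Left option - Right option) / 2
= (38 - (30)) / 2
= 8 / 2
= 4

4


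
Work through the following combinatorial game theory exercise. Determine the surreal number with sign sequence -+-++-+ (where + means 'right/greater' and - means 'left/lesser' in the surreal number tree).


Sign expansion: -+-++-+
Rule: track bounds (lo, hi), initially (-inf, +inf). On '+', the current value becomes lo and we move to the simplest number in (value, hi): value + 1 if hi = +inf, otherwise the midpoint (value + hi)/2. On '-', the current value becomes hi and we move to value - 1 if lo = -inf, otherwise the midpoint (lo + value)/2.
Start at 0.
Step 1: sign = -, move left. Bounds: (-inf, 0). Value = -1
Step 2: sign = +, move right. Bounds: (-1, 0). Value = -1/2
Step 3: sign = -, move left. Bounds: (-1, -1/2). Value = -3/4
Step 4: sign = +, move right. Bounds: (-3/4, -1/2). Value = -5/8
Step 5: sign = +, move right. Bounds: (-5/8, -1/2). Value = -9/16
Step 6: sign = -, move left. Bounds: (-5/8, -9/16). Value = -19/32
Step 7: sign = +, move right. Bounds: (-19/32, -9/16). Value = -37/64
The surreal number with sign expansion -+-++-+ is -37/64.

-37/64


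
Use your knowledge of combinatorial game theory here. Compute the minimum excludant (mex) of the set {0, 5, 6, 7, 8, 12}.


Set = {0, 5, 6, 7, 8, 12}
0 is in the set.
1 is NOT in the set. This is the mex.
mex = 1

1


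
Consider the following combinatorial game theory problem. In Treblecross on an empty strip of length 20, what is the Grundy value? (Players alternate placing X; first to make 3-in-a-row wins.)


Treblecross: place X on empty cells; 3-in-a-row wins.
Playing within two cells of an existing X lets the opponent win at once, so sensible play treats the cells i-2..i+2 around each X as dead. The player left with no safe cell loses, so this is a normal-play take-away game on strips of safe cells.
Placing X at cell i (0-indexed) of a strip of k safe cells leaves independent strips of sizes max(0, i-2) and max(0, k-i-3). Hence G(k) = mex{ G(max(0,i-2)) XOR G(max(0,k-i-3)) : 0 <= i < k }, with G(0) = 0.
G(1): splits (0,0):0^0=0 -> mex({0}) = 1
G(2): splits (0,0):0^0=0 -> mex({0}) = 1
G(3): splits (0,0):0^0=0 -> mex({0}) = 1
G(4): splits (0,1):0^1=1 (0,0):0^0=0 -> mex({0, 1}) = 2
G(5): splits (0,2):0^1=1 (0,1):0^1=1 (0,0):0^0=0 -> mex({0, 1}) = 2
G(6) = mex({1}) = 0
G(7) = mex({0, 1, 2}) = 3
G(8) = mex({0, 1, 2}) = 3
G(9) = mex({0, 2}) = 1
G(10) = mex({0, 2, 3}) = 1
G(11) = mex({0, 3}) = 1
G(12) = mex({1, 3}) = 0
G(13) = mex({0, 1, 2, 3}) = 4
G(14) = mex({0, 1, 2}) = 3
G(15) = mex({0, 1, 2}) = 3
G(16) = mex({0, 1, 2, 4}) = 3
G(17) = mex({0, 1, 3, 4}) = 2
G(18) = mex({0, 1, 3, 4}) = 2
G(19) = mex({0, 1, 3, 5}) = 2
G(20) = mex({0, 1, 2, 3, 5}) = 4
Therefore G(20) = 4.

4


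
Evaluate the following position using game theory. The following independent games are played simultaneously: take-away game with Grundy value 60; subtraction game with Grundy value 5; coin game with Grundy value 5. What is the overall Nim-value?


By the Sprague-Grundy theorem, the Grundy value of a sum of games is the XOR of individual Grundy values.
take-away game: Grundy value = 60. Running XOR: 0 XOR 60 = 60
subtraction game: Grundy value = 5. Running XOR: 60 XOR 5 = 57
coin game: Grundy value = 5. Running XOR: 57 XOR 5 = 60
The combined Grundy value is 60.

60


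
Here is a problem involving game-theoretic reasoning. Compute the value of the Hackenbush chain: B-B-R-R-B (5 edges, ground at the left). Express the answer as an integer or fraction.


Edges (from ground): B-B-R-R-B
By Berlekamp's sign-expansion rule, a Blue-Red Hackenbush stalk has the value of the surreal number whose sign sequence is the edge sequence with B -> + and R -> -.
Sign sequence: ++--+
Trace the sign expansion in the surreal number tree, starting from 0:
Edge 1: B (sign +) -> bounds (0, +inf), value = 1
Edge 2: B (sign +) -> bounds (1, +inf), value = 2
Edge 3: R (sign -) -> bounds (1, 2), value = 3/2
Edge 4: R (sign -) -> bounds (1, 3/2), value = 5/4
Edge 5: B (sign +) -> bounds (5/4, 3/2), value = 11/8
Game value = 11/8

11/8


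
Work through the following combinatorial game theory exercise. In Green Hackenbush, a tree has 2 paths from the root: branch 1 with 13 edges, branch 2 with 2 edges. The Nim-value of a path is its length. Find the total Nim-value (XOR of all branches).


The tree has 2 branches from the ground vertex.
In Green Hackenbush, the Nim-value of a simple path of length k is k.
Branch 1: length 13, Nim-value = 13
Branch 2: length 2, Nim-value = 2
Total Nim-value = XOR of all branch values:
0 XOR 13 = 13
13 XOR 2 = 15
Nim-value of the tree = 15

15


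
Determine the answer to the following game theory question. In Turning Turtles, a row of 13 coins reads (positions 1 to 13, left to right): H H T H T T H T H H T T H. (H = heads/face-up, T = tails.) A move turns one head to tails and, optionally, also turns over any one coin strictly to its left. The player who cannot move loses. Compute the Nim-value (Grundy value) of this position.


Coins: H H T H T T H T H H T T H
Key fact: a single head at position k behaves exactly like a Nim heap of size k (turning it to T and optionally flipping a coin at j < k corresponds to moving the heap from k to j, or to 0), and heads combine as a disjunctive sum (two heads at the same place would cancel, matching j XOR j = 0). So the Nim-value is the XOR of the 1-indexed positions of the heads.
Face-up positions (1-indexed): [1, 2, 4, 7, 9, 10, 13]
XOR 0 with 1: 0 XOR 1 = 1
XOR 1 with 2: 1 XOR 2 = 3
XOR 3 with 4: 3 XOR 4 = 7
XOR 7 with 7: 7 XOR 7 = 0
XOR 0 with 9: 0 XOR 9 = 9
XOR 9 with 10: 9 XOR 10 = 3
XOR 3 with 13: 3 XOR 13 = 14
Nim-value = 14

14


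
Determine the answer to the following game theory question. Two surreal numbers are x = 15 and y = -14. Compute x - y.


x = 15, y = -14
x - y = 15 - -14 = 29

29


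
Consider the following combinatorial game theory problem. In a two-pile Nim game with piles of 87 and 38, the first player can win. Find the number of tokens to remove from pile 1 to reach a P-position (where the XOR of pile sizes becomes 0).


Piles: 87 and 38
Current XOR: 87 XOR 38 = 113 (non-zero, so this is an N-position).
To make the XOR zero, we need to find a move that balances the piles.
For pile 1 (size 87): target = 87 XOR 113 = 38
We reduce pile 1 from 87 to 38.
Tokens removed: 87 - 38 = 49
Verification: 38 XOR 38 = 0

49


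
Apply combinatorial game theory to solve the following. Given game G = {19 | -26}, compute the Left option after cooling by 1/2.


Original game: {19 | -26} (a switch {a | b} with a > b).
Cooling by t (for t below the temperature (a - b)/2 = 45/2) taxes each move by t: {a | b} cooled by t is {a - t | b + t}.
Cooling amount: t = 1/2
Cooled Left option: 19 - 1/2 = 37/2
Cooled Right option: -26 + 1/2 = -51/2
Cooled game: {37/2 | -51/2}
Left option = 37/2

37/2


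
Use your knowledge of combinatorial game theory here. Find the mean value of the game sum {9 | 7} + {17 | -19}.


G1 = {9 | 7}, G2 = {17 | -19}
Each is a switch {a | b} with numbers a > b; its mean value is (a + b)/2, and mean value is additive over game sums: m(G1 + G2) = m(G1) + m(G2).
Mean of G1 = (9 + (7))/2 = 16/2 = 8
Mean of G2 = (17 + (-19))/2 = -2/2 = -1
Mean of G1 + G2 = 8 + -1 = 7

7


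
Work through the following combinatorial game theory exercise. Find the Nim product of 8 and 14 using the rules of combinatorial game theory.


Nim multiplication is bilinear over XOR: (u XOR v) * w = (u*w) XOR (v*w).
So we split each operand into its bit components and XOR the pairwise Nim products.
8 = 8 (as XOR of powers of 2).
14 = 2 + 4 + 8 (as XOR of powers of 2).
Using the standard Nim-product table on single bits:
  2*2 = 3,   2*4 = 8,   2*8 = 12,
  4*4 = 6,   4*8 = 11,  8*8 = 13,
and  1*x = x (identity), k*l = l*k (commutative).
Pairwise Nim products:
  8 * 2 = 12
  8 * 4 = 11
  8 * 8 = 13
XOR them: 12 XOR 11 XOR 13 = 10.
Result: 8 * 14 = 10 (in Nim).

10


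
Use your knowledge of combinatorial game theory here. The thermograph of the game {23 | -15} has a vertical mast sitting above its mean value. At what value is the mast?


Game = {23 | -15}, a switch {a | b} with numbers a > b.
Its thermograph has left wall a - t and right wall b + t, which meet at t = (a - b)/2, where both equal (a + b)/2. So the mast (mean value) is at (a + b)/2.
Mean = (23 + (-15))/2 = 8/2 = 4

4


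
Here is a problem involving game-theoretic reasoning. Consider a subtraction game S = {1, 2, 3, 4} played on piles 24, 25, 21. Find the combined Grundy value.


Subtraction set: {1, 2, 3, 4}
For this subtraction set, G(n) = n mod 5 (period = max + 1 = 5).
Pile 1 (size 24): G(24) = 24 mod 5 = 4
Pile 2 (size 25): G(25) = 25 mod 5 = 0
Pile 3 (size 21): G(21) = 21 mod 5 = 1
Total Grundy value = XOR of all: 4 XOR 0 XOR 1 = 5

5


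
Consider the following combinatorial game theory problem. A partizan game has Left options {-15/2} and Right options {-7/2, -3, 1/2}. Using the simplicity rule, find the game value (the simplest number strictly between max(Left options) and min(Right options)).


Left options: {-15/2}, max = -15/2
Right options: {-7/2, -3, 1/2}, min = -7/2
All options are numbers and max(Left) < min(Right), so by the simplicity theorem the value is the simplest (earliest-born) number strictly between -15/2 and -7/2.
Integers -7 through -4 all lie strictly between -15/2 and -7/2.
Among integers, the simplest (lowest birthday = smallest |n|; 0 is born on day 0, +-n on day n) is -4.
No non-integer in the interval can be simpler: if x is a non-integer in the interval, then floor(x) or ceil(x) also lies in the interval (the interval contains an integer), and both are proper prefixes of x's sign expansion, i.e. born earlier. So the game value is -4.
Game value = -4

-4


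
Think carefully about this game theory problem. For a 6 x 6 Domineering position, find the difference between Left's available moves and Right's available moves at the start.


Board is 6 x 6 (rows x cols).
Left (vertical) placements: (rows-1) * cols = 5 * 6 = 30
Right (horizontal) placements: rows * (cols-1) = 6 * 5 = 30
Advantage = Left - Right = 30 - 30 = 0

0


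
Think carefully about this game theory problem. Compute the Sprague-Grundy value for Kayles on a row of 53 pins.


Kayles: a move removes 1 or 2 adjacent pins from a contiguous row.
Removing pins from a row of k leaves two independent rows (a, b) with a + b = k - 1 (one pin) or a + b = k - 2 (two pins); an end removal gives a = 0.
By Sprague-Grundy, G(k) = mex{ G(a) XOR G(b) } over all these splits. G(0) = 0.
G(1): splits (0,0):0^0=0 -> mex({0}) = 1
G(2): splits (0,1):0^1=1 (0,0):0^0=0 -> mex({0, 1}) = 2
G(3): splits (0,2):0^2=2 (1,1):1^1=0 (0,1):0^1=1 -> mex({0, 1, 2}) = 3
G(4): splits (0,3):0^3=3 (1,2):1^2=3 (0,2):0^2=2 (1,1):1^1=0 -> mex({0, 2, 3}) = 1
G(5): splits (0,4):0^1=1 (1,3):1^3=2 (2,2):2^2=0 (0,3):0^3=3 (1,2):1^2=3 -> mex({0, 1, 2, 3}) = 4
G(6) = mex({0, 1, 2, 4}) = 3
G(7) = mex({0, 1, 3, 4, 5}) = 2
G(8) = mex({0, 2, 3, 5, 6}) = 1
G(9) = mex({0, 1, 2, 3, 6, 7}) = 4
G(10) = mex({0, 1, 3, 4, 5, 7}) = 2
G(11) = mex({0, 1, 2, 3, 4, 5}) = 6
G(12) = mex({0, 1, 2, 3, 5, 6, 7}) = 4
G(13) = mex({0, 2, 3, 4, 6, 7}) = 1
G(14) = mex({0, 1, 4, 5, 6, 7}) = 2
G(15) = mex({0, 1, 2, 3, 4, 5, 6}) = 7
G(16) = mex({0, 2, 3, 5, 6, 7}) = 1
G(17) = mex({0, 1, 2, 3, 5, 6, 7}) = 4
G(18) = mex({0, 1, 2, 4, 5, 6}) = 3
G(19) = mex({0, 1, 3, 4, 5, 7}) = 2
G(20) = mex({0, 2, 3, 4, 5, 6, 7}) = 1
G(21) = mex({0, 1, 2, 3, 5, 6, 7}) = 4
G(22) = mex({0, 1, 2, 3, 4, 5, 7}) = 6
G(23) = mex({0, 1, 2, 3, 4, 5, 6}) = 7
G(24) = mex({0, 1, 2, 3, 5, 6, 7}) = 4
G(25) = mex({0, 2, 3, 4, 6, 7}) = 1
G(26) = mex({0, 1, 3, 4, 5, 6, 7}) = 2
G(27) = mex({0, 1, 2, 3, 4, 5, 6, 7}) = 8
G(28) = mex({0, 1, 2, 3, 4, 6, 7, 8}) = 5
G(29) = mex({0, 1, 2, 3, 5, 6, 7, 8, 9}) = 4
G(30) = mex({0, 1, 2, 3, 4, 5, 6, 9, 10}) = 7
G(31) = mex({0, 1, 3, 4, 5, 7, 10, 11}) = 2
G(32) = mex({0, 2, 3, 4, 5, 6, 7, 9, 11}) = 1
G(33) = mex({0, 1, 2, 3, 4, 5, 6, 7, 9, 12}) = 8
G(34) = mex({0, 1, 2, 3, 4, 5, 7, 8, 11, 12}) = 6
G(35) = mex({0, 1, 2, 3, 4, 5, 6, 8, 9, 10, 11}) = 7
G(36) = mex({0, 1, 2, 3, 5, 6, 7, 9, 10}) = 4
G(37) = mex({0, 2, 3, 4, 6, 7, 9, 10, 11, 12}) = 1
G(38) = mex({0, 1, 3, 4, 5, 6, 7, 9, 10, 11, 12}) = 2
G(39) = mex({0, 1, 2, 4, 5, 6, 7, 9, 10, 12, 14}) = 3
G(40) = mex({0, 2, 3, 4, 6, 7, 11, 12, 14}) = 1
G(41) = mex({0, 1, 2, 3, 5, 6, 7, 9, 10, 11, 12}) = 4
G(42) = mex({0, 1, 2, 3, 4, 5, 6, 9, 10}) = 7
G(43) = mex({0, 1, 3, 4, 5, 7, 9, 10, 12, 15}) = 2
G(44) = mex({0, 2, 3, 4, 5, 6, 7, 9, 10, 12, 15}) = 1
G(45) = mex({0, 1, 2, 3, 4, 5, 6, 7, 9, 10, 12, 14}) = 8
G(46) = mex({0, 1, 3, 4, 5, 7, 8, 11, 12, 14}) = 2
G(47) = mex({0, 1, 2, 3, 4, 5, 6, 8, 9, 10, 11, 12}) = 7
G(48) = mex({0, 1, 2, 3, 5, 6, 7, 9, 10}) = 4
G(49) = mex({0, 2, 3, 4, 6, 7, 9, 10, 11, 12, 15}) = 1
G(50) = mex({0, 1, 4, 5, 6, 7, 9, 11, 12, 14, 15}) = 2
G(51) = mex({0, 1, 2, 3, 4, 5, 6, 7, 9, 12, 14, 15}) = 8
G(52) = mex({0, 2, 3, 4, 5, 6, 7, 8, 11, 12, 15}) = 1
G(53) = mex({0, 1, 2, 3, 5, 6, 7, 8, 9, 10, 11, 12}) = 4
Therefore G(53) = 4.

4


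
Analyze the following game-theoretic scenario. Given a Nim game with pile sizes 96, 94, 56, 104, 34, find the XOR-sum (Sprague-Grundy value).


We need the XOR (exclusive or) of all pile sizes.
After XOR-ing pile 1 (size 96): 0 XOR 96 = 96
After XOR-ing pile 2 (size 94): 96 XOR 94 = 62
After XOR-ing pile 3 (size 56): 62 XOR 56 = 6
After XOR-ing pile 4 (size 104): 6 XOR 104 = 110
After XOR-ing pile 5 (size 34): 110 XOR 34 = 76
The Nim-value of this position is 76.

76


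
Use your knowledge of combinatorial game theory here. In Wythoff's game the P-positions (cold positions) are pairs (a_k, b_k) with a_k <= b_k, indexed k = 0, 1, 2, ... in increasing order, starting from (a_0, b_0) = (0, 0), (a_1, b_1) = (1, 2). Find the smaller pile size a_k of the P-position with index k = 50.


By Wythoff's theorem, a_k = floor(k * phi) and b_k = floor(k * phi^2) = a_k + k, where phi = (1 + sqrt(5))/2 is the golden ratio.
phi = (1 + sqrt(5))/2 = 1.618034
k = 50
k * phi = 50 * 1.618034 = 80.901699
a_50 = floor(k * phi) = 80

80


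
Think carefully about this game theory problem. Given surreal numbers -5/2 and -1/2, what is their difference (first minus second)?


x = -5/2, y = -1/2
Converting to common denominator: 2
x = -5/2, y = -1/2
x - y = -5/2 - -1/2 = -2

-2


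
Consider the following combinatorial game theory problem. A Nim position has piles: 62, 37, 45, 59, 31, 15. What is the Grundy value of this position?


We need the XOR (exclusive or) of all pile sizes.
After XOR-ing pile 1 (size 62): 0 XOR 62 = 62
After XOR-ing pile 2 (size 37): 62 XOR 37 = 27
After XOR-ing pile 3 (size 45): 27 XOR 45 = 54
After XOR-ing pile 4 (size 59): 54 XOR 59 = 13
After XOR-ing pile 5 (size 31): 13 XOR 31 = 18
After XOR-ing pile 6 (size 15): 18 XOR 15 = 29
The Nim-value of this position is 29.

29


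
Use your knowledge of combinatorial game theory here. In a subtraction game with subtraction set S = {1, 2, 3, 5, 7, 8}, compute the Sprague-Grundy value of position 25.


The subtraction set is S = {1, 2, 3, 5, 7, 8}.
G(k) = mex{ G(k - s) : s in S, s <= k }. We compute iteratively: G(0) = 0.
G(1) = mex({0}) = 1
G(2) = mex({0, 1}) = 2
G(3) = mex({0, 1, 2}) = 3
G(4) = mex({1, 2, 3}) = 0
G(5) = mex({0, 2, 3}) = 1
G(6) = mex({0, 1, 3}) = 2
G(7) = mex({0, 1, 2}) = 3
G(8) = mex({0, 1, 2, 3}) = 4
G(9) = mex({0, 1, 2, 3, 4}) = 5
G(10) = mex({1, 2, 3, 4, 5}) = 0
G(11) = mex({0, 2, 3, 4, 5}) = 1
G(12) = mex({0, 1, 3, 5}) = 2
G(13) = mex({0, 1, 2, 4}) = 3
G(14) = mex({1, 2, 3, 5}) = 0
G(15) = mex({0, 2, 3, 4}) = 1
G(16) = mex({0, 1, 3, 4, 5}) = 2
G(17) = mex({0, 1, 2, 5}) = 3
Observe that G(10)..G(17) = 0, 1, 2, 3, 0, 1, 2, 3 repeats G(0)..G(7) = 0, 1, 2, 3, 0, 1, 2, 3.
For k >= max(S) = 8, G(k) is determined by the previous 8 values G(k-8)..G(k-1); a window of 8 consecutive values has recurred shifted by 10, so by induction G(k + 10) = G(k) for all k >= 0: the sequence is periodic from the start with period 10.
One period: G(0..9) = 0, 1, 2, 3, 0, 1, 2, 3, 4, 5.
25 mod 10 = 5, so G(25) = G(5) = 1.

1
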